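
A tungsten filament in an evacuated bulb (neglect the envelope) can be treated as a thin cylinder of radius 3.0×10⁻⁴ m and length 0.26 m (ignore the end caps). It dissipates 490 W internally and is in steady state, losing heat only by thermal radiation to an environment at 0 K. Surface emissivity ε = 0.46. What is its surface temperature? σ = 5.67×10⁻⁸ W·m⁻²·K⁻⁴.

Steady state: internal power = radiated power, P = εσA T⁴.
Radiating area A = 2πrL = 4.901×10⁻⁴ m².
T⁴ = P/(εσA) = 490/(0.46·5.67×10⁻⁸·4.901×10⁻⁴) = 3.833×10¹³ K⁴.
T = (3.833×10¹³)^(1/4).

T ≈ 2490 K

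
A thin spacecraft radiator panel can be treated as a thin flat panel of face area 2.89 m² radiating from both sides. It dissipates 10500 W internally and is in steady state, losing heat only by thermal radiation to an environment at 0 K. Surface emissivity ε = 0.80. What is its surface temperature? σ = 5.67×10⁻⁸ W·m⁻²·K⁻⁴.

T ≈ 447 K

Steady state: internal power = radiated power, P = εσA T⁴.
Radiating area A = 2·2.89 = 5.780 m².
T⁴ = P/(εσA) = 10500/(0.80·5.67×10⁻⁸·5.780) = 4.005×10¹⁰ K⁴.
T = (4.005×10¹⁰)^(1/4).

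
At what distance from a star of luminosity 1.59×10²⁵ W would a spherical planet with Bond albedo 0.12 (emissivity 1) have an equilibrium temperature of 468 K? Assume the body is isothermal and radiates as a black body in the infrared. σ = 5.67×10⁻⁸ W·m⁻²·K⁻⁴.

For an isothermal black-emitting sphere, (1−a)S·πr² = σ·4πr²·T⁴ ⇒ S = 4σT⁴/(1−a).
S = 4·5.67×10⁻⁸·(468)⁴/0.880 = 12360 W/m².
Flux falls as S = L/(4πd²), so d = √(L/(4πS)) = √(1.59×10²⁵/(4π·12360)).

d ≈ 1.01×10¹⁰ m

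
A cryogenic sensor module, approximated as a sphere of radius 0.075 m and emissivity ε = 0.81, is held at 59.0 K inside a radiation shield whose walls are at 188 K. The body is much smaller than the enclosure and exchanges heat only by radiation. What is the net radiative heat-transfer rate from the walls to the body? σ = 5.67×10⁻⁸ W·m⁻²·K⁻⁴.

For a small grey body in a large enclosure: P_net = εσA(T_body⁴ − T_wall⁴).
A = 4πr² = 0.07069 m²; T_body⁴ − T_wall⁴ = 1.212×10⁷ − 1.249×10⁹ = -1.237×10⁹ K⁴.
|P_net| = 0.81·5.67×10⁻⁸·0.07069·1.237×10⁹.

P_net ≈ 4.02 W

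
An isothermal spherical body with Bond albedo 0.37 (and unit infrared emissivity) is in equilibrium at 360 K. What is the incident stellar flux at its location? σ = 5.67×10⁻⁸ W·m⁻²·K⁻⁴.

S ≈ 6050 W/m²

(1−a)S·πr² = σ·4πr²·T⁴ ⇒ S = 4σT⁴/(1−a).
S = 4·5.67×10⁻⁸·1.680×10¹⁰/0.630.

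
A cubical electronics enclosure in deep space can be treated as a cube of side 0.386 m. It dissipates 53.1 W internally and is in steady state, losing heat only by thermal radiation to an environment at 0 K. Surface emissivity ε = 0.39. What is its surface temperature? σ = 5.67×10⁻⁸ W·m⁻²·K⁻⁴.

Steady state: internal power = radiated power, P = εσA T⁴.
Radiating area A = 6L² = 0.8940 m².
T⁴ = P/(εσA) = 53.1/(0.39·5.67×10⁻⁸·0.8940) = 2.686×10⁹ K⁴.
T = (2.686×10⁹)^(1/4).

T ≈ 228 K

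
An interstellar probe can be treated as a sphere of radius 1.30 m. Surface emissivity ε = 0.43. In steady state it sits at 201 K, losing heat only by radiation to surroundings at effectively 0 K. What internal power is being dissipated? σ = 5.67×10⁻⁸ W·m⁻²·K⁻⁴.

P ≈ 845 W

Steady state: P = εσA T⁴.
A = 4πr² = 21.24 m²; T⁴ = (201)⁴ = 1.632×10⁹ K⁴.
P = 0.43 × 5.67×10⁻⁸ × 21.24 × 1.632×10⁹.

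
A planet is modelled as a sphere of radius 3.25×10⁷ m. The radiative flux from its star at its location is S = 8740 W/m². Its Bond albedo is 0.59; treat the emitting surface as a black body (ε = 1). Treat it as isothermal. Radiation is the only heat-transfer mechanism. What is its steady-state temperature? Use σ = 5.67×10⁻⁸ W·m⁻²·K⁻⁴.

T ≈ 355 K

At equilibrium, absorbed power = emitted power.
Absorbing cross-section = πr² = 3.318×10¹⁵ m²; emitting surface = 4πr² = 1.327×10¹⁶ m² (ratio 4).
(1−a)S·A_cross = εσ·A_surf·T⁴  ⇒  T⁴ = (1−a)S/(4σ).
T⁴ = 0.410·8740/(4·5.67×10⁻⁸) = 1.580×10¹⁰ K⁴.
T = (1.580×10¹⁰)^(1/4).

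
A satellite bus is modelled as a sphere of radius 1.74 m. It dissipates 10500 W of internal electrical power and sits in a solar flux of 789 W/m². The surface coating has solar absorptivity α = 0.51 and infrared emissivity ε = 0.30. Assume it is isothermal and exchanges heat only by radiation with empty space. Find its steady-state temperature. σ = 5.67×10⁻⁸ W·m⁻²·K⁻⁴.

At steady state, absorbed solar power + internal power = radiated power.
Absorbed: α·S·A_cross = 0.51·789·9.511 = 3827 W (cross-section πr²).
Total input = 3827 + 10500 = 14330 W.
Radiated: εσ·A_surf·T⁴ with A_surf = 4πr² = 38.05 m².
T⁴ = 14330/(0.30·5.67×10⁻⁸·38.05) = 2.214×10¹⁰ K⁴.

T ≈ 386 K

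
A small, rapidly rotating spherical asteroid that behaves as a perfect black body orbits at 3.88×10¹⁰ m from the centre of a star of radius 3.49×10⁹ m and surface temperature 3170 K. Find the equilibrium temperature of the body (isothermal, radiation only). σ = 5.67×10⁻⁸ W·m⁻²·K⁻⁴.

T ≈ 672 K

The star's surface emits σT_*⁴; at distance d the flux is S = σT_*⁴(R_*/d)².
S = 5.67×10⁻⁸·(3170)⁴·(3.49×10⁹/3.88×10¹⁰)² = 46320 W/m².
For an isothermal sphere T⁴ = (1−a)S/(4σ) = 2.043×10¹¹ K⁴.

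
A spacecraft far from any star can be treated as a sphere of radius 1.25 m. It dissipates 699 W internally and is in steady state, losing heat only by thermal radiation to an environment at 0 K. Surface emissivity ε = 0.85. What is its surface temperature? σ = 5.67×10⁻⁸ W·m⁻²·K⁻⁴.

Steady state: internal power = radiated power, P = εσA T⁴.
Radiating area A = 4πr² = 19.63 m².
T⁴ = P/(εσA) = 699/(0.85·5.67×10⁻⁸·19.63) = 7.387×10⁸ K⁴.
T = (7.387×10⁸)^(1/4).

T ≈ 165 K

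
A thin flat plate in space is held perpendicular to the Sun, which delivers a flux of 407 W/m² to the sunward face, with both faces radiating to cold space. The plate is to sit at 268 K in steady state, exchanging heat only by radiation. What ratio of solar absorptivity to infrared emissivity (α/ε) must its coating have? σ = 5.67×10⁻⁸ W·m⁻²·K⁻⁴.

α/ε ≈ 1.44

Balance: αS·A = εσ·2A·T⁴ ⇒ α/ε = 2σT⁴/S.
α/ε = 2·5.67×10⁻⁸·(268)⁴/407 = 2·5.67×10⁻⁸·5.159×10⁹/407.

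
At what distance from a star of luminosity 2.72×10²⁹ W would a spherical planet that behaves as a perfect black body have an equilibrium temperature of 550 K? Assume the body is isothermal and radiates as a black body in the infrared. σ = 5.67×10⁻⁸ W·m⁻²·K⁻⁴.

d ≈ 1.02×10¹² m

For an isothermal black-emitting sphere, (1−a)S·πr² = σ·4πr²·T⁴ ⇒ S = 4σT⁴/(1−a).
S = 4·5.67×10⁻⁸·(550)⁴/1.00 = 20750 W/m².
Flux falls as S = L/(4πd²), so d = √(L/(4πS)) = √(2.72×10²⁹/(4π·20750)).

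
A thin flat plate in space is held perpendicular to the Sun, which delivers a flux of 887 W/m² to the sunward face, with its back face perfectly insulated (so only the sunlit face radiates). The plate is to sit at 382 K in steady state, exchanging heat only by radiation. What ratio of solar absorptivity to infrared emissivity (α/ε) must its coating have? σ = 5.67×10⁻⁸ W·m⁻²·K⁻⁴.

α/ε ≈ 1.36

Balance: αS·A = εσ·1A·T⁴ ⇒ α/ε = σT⁴/S.
α/ε = 5.67×10⁻⁸·(382)⁴/887 = 5.67×10⁻⁸·2.129×10¹⁰/887.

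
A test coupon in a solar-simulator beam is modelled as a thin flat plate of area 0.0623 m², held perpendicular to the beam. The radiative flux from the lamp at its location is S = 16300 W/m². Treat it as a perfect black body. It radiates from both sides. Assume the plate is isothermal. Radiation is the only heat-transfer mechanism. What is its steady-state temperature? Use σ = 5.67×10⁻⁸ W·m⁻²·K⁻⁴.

At equilibrium, absorbed power = emitted power.
Absorbing cross-section = A = 0.06230 m²; emitting surface = 2A = 0.1246 m² (ratio 2).
S·A_cross = εσ·A_surf·T⁴  ⇒  T⁴ = S/(2σ).
T⁴ = 1.00·16300/(2·5.67×10⁻⁸) = 1.437×10¹¹ K⁴.
T = (1.437×10¹¹)^(1/4).

T ≈ 616 K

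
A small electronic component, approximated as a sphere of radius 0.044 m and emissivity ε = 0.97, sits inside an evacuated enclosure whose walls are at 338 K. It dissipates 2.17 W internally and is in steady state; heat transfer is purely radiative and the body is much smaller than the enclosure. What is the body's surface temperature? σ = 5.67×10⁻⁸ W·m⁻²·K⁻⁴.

For a small grey body in a large enclosure, net radiated power = εσA(T⁴ − T_w⁴).
Steady state: P = εσA(T⁴ − T_w⁴) with A = 4πr² = 0.02433 m².
T⁴ = P/(εσA) + T_w⁴ = 2.17/(0.97·5.67×10⁻⁸·0.02433) + (338)⁴
    = 1.622×10⁹ + 1.305×10¹⁰ = 1.467×10¹⁰ K⁴.

T ≈ 348 K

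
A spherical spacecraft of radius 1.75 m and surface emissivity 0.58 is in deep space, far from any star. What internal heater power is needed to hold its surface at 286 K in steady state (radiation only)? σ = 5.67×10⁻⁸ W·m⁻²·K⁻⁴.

P = εσ·4πr²·T⁴.
4πr² = 38.48 m²; T⁴ = 6.691×10⁹ K⁴.
P = 0.58·5.67×10⁻⁸·38.48·6.691×10⁹.

P ≈ 8470 W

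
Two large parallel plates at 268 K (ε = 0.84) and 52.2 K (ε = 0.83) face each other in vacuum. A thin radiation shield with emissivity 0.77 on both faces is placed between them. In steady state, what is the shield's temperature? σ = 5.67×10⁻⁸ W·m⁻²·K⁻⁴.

In steady state the net flux on the hot side equals that on the cold side.
σ(T₁⁴−T_s⁴)/D₁ = σ(T_s⁴−T₂⁴)/D₂, with D₁ = 1/ε₁+1/ε_s−1 = 1.489, D₂ = 1/ε_s+1/ε₂−1 = 1.504.
Solve for T_s⁴: T_s⁴ = (D₂·T₁⁴ + D₁·T₂⁴)/(D₁+D₂) = 2.595×10⁹ K⁴.

T_s ≈ 226 K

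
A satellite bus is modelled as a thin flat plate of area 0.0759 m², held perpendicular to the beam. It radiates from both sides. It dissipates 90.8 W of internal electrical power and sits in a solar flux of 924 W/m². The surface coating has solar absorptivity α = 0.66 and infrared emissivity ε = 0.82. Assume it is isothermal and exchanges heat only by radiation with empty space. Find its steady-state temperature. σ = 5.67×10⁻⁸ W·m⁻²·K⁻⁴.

At steady state, absorbed solar power + internal power = radiated power.
Absorbed: α·S·A_cross = 0.66·924·0.07590 = 46.29 W (cross-section A).
Total input = 46.29 + 90.8 = 137.1 W.
Radiated: εσ·A_surf·T⁴ with A_surf = 2A = 0.1518 m².
T⁴ = 137.1/(0.82·5.67×10⁻⁸·0.1518) = 1.942×10¹⁰ K⁴.

T ≈ 373 K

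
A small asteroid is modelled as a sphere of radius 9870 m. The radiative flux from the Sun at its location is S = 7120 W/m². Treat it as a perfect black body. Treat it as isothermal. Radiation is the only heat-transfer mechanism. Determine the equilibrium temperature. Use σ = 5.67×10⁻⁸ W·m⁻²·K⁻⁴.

T ≈ 421 K

At equilibrium, absorbed power = emitted power.
Absorbing cross-section = πr² = 3.060×10⁸ m²; emitting surface = 4πr² = 1.224×10⁹ m² (ratio 4).
S·A_cross = εσ·A_surf·T⁴  ⇒  T⁴ = S/(4σ).
T⁴ = 1.00·7120/(4·5.67×10⁻⁸) = 3.139×10¹⁰ K⁴.
T = (3.139×10¹⁰)^(1/4).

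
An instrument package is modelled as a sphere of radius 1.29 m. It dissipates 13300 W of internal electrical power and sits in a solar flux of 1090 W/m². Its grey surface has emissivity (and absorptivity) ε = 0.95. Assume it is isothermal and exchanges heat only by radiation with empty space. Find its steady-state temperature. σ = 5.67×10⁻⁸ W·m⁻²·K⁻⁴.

T ≈ 359 K

At steady state, absorbed solar power + internal power = radiated power.
Absorbed: α·S·A_cross = 0.95·1090·5.228 = 5414 W (cross-section πr²).
Total input = 5414 + 13300 = 18710 W.
Radiated: εσ·A_surf·T⁴ with A_surf = 4πr² = 20.91 m².
T⁴ = 18710/(0.95·5.67×10⁻⁸·20.91) = 1.661×10¹⁰ K⁴.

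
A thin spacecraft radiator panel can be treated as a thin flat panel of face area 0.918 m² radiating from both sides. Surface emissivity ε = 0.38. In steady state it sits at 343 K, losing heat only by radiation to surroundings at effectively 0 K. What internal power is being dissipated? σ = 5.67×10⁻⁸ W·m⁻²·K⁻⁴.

P ≈ 548 W

Steady state: P = εσA T⁴.
A = 2·0.918 = 1.836 m²; T⁴ = (343)⁴ = 1.384×10¹⁰ K⁴.
P = 0.38 × 5.67×10⁻⁸ × 1.836 × 1.384×10¹⁰.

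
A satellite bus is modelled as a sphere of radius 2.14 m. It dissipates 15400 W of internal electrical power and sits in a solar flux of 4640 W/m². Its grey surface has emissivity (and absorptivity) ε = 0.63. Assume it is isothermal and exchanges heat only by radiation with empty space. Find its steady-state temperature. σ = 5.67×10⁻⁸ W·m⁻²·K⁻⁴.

At steady state, absorbed solar power + internal power = radiated power.
Absorbed: α·S·A_cross = 0.63·4640·14.39 = 42060 W (cross-section πr²).
Total input = 42060 + 15400 = 57460 W.
Radiated: εσ·A_surf·T⁴ with A_surf = 4πr² = 57.55 m².
T⁴ = 57460/(0.63·5.67×10⁻⁸·57.55) = 2.795×10¹⁰ K⁴.

T ≈ 409 K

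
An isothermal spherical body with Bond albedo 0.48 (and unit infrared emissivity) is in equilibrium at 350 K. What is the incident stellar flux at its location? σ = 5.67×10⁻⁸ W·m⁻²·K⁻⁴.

(1−a)S·πr² = σ·4πr²·T⁴ ⇒ S = 4σT⁴/(1−a).
S = 4·5.67×10⁻⁸·1.501×10¹⁰/0.520.

S ≈ 6550 W/m²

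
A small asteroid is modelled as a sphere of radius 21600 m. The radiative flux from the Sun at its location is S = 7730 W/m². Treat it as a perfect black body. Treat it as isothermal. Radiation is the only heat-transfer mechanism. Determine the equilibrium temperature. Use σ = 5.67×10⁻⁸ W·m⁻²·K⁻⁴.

At equilibrium, absorbed power = emitted power.
Absorbing cross-section = πr² = 1.466×10⁹ m²; emitting surface = 4πr² = 5.863×10⁹ m² (ratio 4).
S·A_cross = εσ·A_surf·T⁴  ⇒  T⁴ = S/(4σ).
T⁴ = 1.00·7730/(4·5.67×10⁻⁸) = 3.408×10¹⁰ K⁴.
T = (3.408×10¹⁰)^(1/4).

T ≈ 430 K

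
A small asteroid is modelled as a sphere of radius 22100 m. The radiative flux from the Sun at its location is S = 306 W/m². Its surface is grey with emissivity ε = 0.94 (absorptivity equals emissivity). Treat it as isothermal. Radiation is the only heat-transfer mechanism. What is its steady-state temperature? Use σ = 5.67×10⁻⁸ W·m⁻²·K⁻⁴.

T ≈ 192 K

At equilibrium, absorbed power = emitted power.
Absorbing cross-section = πr² = 1.534×10⁹ m²; emitting surface = 4πr² = 6.138×10⁹ m² (ratio 4).
εS·A_cross = εσ·A_surf·T⁴  ⇒  T⁴ = S/(4σ)   (ε cancels).
T⁴ = 306/(4·5.67×10⁻⁸) = 1.349×10⁹ K⁴.
T = (1.349×10⁹)^(1/4).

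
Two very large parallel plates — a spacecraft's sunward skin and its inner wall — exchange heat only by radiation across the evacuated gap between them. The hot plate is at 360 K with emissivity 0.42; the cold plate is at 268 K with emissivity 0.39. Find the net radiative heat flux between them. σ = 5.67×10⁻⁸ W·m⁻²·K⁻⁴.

For two infinite grey parallel plates, q = σ(T₁⁴ − T₂⁴)/(1/ε₁ + 1/ε₂ − 1).
T₁⁴ − T₂⁴ = 1.680×10¹⁰ − 5.159×10⁹ = 1.164×10¹⁰ K⁴.
1/ε₁ + 1/ε₂ − 1 = 2.381 + 2.564 − 1 = 3.945.
q = 5.67×10⁻⁸ × 1.164×10¹⁰ / 3.945.

q ≈ 167 W/m²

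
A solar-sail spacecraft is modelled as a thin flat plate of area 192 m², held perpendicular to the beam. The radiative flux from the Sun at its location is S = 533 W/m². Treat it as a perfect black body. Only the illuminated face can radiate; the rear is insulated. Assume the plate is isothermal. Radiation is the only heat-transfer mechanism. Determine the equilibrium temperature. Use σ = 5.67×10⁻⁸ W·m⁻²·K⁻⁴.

T ≈ 311 K

At equilibrium, absorbed power = emitted power.
Absorbing cross-section = A = 192.0 m²; emitting surface = A = 192.0 m² (ratio 1).
S·A_cross = εσ·A_surf·T⁴  ⇒  T⁴ = S/(1σ).
T⁴ = 1.00·533/(1·5.67×10⁻⁸) = 9.400×10⁹ K⁴.
T = (9.400×10⁹)^(1/4).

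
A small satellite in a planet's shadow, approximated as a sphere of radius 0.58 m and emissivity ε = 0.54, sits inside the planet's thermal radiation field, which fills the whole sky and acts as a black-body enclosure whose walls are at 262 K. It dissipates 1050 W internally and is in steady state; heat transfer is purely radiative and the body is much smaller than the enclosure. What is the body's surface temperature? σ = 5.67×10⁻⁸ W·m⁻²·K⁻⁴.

For a small grey body in a large enclosure, net radiated power = εσA(T⁴ − T_w⁴).
Steady state: P = εσA(T⁴ − T_w⁴) with A = 4πr² = 4.227 m².
T⁴ = P/(εσA) + T_w⁴ = 1050/(0.54·5.67×10⁻⁸·4.227) + (262)⁴
    = 8.112×10⁹ + 4.712×10⁹ = 1.282×10¹⁰ K⁴.

T ≈ 337 K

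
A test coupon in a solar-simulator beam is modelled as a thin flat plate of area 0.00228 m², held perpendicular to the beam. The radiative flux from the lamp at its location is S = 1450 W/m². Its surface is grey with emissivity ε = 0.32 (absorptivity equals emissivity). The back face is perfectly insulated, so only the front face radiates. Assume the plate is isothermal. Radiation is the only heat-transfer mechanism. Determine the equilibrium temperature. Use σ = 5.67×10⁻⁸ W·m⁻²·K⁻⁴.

T ≈ 400 K

At equilibrium, absorbed power = emitted power.
Absorbing cross-section = A = 0.002280 m²; emitting surface = A = 0.002280 m² (ratio 1).
εS·A_cross = εσ·A_surf·T⁴  ⇒  T⁴ = S/(1σ)   (ε cancels).
T⁴ = 1450/(1·5.67×10⁻⁸) = 2.557×10¹⁰ K⁴.
T = (2.557×10¹⁰)^(1/4).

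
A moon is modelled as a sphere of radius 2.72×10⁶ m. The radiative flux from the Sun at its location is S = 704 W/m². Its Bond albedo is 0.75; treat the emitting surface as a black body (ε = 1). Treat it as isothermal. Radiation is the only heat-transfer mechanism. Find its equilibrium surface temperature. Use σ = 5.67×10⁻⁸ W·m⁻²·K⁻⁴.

T ≈ 167 K

At equilibrium, absorbed power = emitted power.
Absorbing cross-section = πr² = 2.324×10¹³ m²; emitting surface = 4πr² = 9.297×10¹³ m² (ratio 4).
(1−a)S·A_cross = εσ·A_surf·T⁴  ⇒  T⁴ = (1−a)S/(4σ).
T⁴ = 0.250·704/(4·5.67×10⁻⁸) = 7.760×10⁸ K⁴.
T = (7.760×10⁸)^(1/4).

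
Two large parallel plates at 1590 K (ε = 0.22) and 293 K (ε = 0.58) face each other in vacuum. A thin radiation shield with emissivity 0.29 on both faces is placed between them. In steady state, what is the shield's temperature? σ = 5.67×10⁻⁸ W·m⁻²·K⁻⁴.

In steady state the net flux on the hot side equals that on the cold side.
σ(T₁⁴−T_s⁴)/D₁ = σ(T_s⁴−T₂⁴)/D₂, with D₁ = 1/ε₁+1/ε_s−1 = 6.994, D₂ = 1/ε_s+1/ε₂−1 = 4.172.
Solve for T_s⁴: T_s⁴ = (D₂·T₁⁴ + D₁·T₂⁴)/(D₁+D₂) = 2.393×10¹² K⁴.

T_s ≈ 1240 K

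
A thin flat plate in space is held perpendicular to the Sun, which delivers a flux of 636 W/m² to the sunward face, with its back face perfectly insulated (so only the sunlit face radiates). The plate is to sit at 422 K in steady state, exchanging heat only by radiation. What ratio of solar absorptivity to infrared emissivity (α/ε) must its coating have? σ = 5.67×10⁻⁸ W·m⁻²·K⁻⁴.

Balance: αS·A = εσ·1A·T⁴ ⇒ α/ε = σT⁴/S.
α/ε = 5.67×10⁻⁸·(422)⁴/636 = 5.67×10⁻⁸·3.171×10¹⁰/636.

α/ε ≈ 2.83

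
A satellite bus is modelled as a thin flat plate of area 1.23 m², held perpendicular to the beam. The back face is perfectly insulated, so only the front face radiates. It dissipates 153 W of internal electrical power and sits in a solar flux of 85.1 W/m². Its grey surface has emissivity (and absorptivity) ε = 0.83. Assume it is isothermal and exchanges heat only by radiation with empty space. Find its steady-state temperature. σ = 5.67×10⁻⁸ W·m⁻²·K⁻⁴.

At steady state, absorbed solar power + internal power = radiated power.
Absorbed: α·S·A_cross = 0.83·85.1·1.230 = 86.88 W (cross-section A).
Total input = 86.88 + 153 = 239.9 W.
Radiated: εσ·A_surf·T⁴ with A_surf = A = 1.230 m².
T⁴ = 239.9/(0.83·5.67×10⁻⁸·1.230) = 4.144×10⁹ K⁴.

T ≈ 254 K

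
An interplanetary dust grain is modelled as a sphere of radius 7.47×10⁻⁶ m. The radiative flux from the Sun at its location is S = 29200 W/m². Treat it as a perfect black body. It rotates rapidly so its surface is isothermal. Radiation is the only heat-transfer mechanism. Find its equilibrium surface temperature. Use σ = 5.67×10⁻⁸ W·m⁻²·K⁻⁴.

T ≈ 599 K

At equilibrium, absorbed power = emitted power.
Absorbing cross-section = πr² = 1.753×10⁻¹⁰ m²; emitting surface = 4πr² = 7.012×10⁻¹⁰ m² (ratio 4).
S·A_cross = εσ·A_surf·T⁴  ⇒  T⁴ = S/(4σ).
T⁴ = 1.00·29200/(4·5.67×10⁻⁸) = 1.287×10¹¹ K⁴.
T = (1.287×10¹¹)^(1/4).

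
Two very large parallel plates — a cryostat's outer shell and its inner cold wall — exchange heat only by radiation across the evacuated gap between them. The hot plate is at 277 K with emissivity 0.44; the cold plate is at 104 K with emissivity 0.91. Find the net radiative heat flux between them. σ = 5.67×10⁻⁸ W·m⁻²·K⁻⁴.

For two infinite grey parallel plates, q = σ(T₁⁴ − T₂⁴)/(1/ε₁ + 1/ε₂ − 1).
T₁⁴ − T₂⁴ = 5.887×10⁹ − 1.170×10⁸ = 5.770×10⁹ K⁴.
1/ε₁ + 1/ε₂ − 1 = 2.273 + 1.099 − 1 = 2.372.
q = 5.67×10⁻⁸ × 5.770×10⁹ / 2.372.

q ≈ 138 W/m²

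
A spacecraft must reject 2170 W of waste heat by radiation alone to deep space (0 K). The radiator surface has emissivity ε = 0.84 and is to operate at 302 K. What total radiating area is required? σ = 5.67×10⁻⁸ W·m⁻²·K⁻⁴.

P = εσA T⁴ ⇒ A = P/(εσT⁴).
T⁴ = 8.318×10⁹ K⁴.
A = 2170/(0.84 × 5.67×10⁻⁸ × 8.318×10⁹).

A ≈ 5.48 m²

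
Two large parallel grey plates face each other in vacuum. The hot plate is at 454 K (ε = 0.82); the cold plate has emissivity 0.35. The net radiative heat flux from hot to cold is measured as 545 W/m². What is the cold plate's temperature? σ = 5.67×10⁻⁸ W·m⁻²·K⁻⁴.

T₂ ≈ 337 K

q = σ(T₁⁴ − T₂⁴)/(1/ε₁ + 1/ε₂ − 1); denominator = 3.077.
T₂⁴ = T₁⁴ − q·(1/ε₁+1/ε₂−1)/σ = 4.248×10¹⁰ − 545·3.077/5.67×10⁻⁸
    = 1.291×10¹⁰ K⁴.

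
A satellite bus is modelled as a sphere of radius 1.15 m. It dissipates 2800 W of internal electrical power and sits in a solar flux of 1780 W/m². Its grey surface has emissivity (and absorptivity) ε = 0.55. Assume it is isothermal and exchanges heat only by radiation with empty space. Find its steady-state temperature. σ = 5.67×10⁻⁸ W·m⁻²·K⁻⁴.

At steady state, absorbed solar power + internal power = radiated power.
Absorbed: α·S·A_cross = 0.55·1780·4.155 = 4068 W (cross-section πr²).
Total input = 4068 + 2800 = 6868 W.
Radiated: εσ·A_surf·T⁴ with A_surf = 4πr² = 16.62 m².
T⁴ = 6868/(0.55·5.67×10⁻⁸·16.62) = 1.325×10¹⁰ K⁴.

T ≈ 339 K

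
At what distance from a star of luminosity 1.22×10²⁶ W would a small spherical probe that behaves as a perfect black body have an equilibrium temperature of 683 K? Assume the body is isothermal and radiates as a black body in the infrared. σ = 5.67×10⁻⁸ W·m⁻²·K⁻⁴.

d ≈ 1.40×10¹⁰ m

For an isothermal black-emitting sphere, (1−a)S·πr² = σ·4πr²·T⁴ ⇒ S = 4σT⁴/(1−a).
S = 4·5.67×10⁻⁸·(683)⁴/1.00 = 49350 W/m².
Flux falls as S = L/(4πd²), so d = √(L/(4πS)) = √(1.22×10²⁶/(4π·49350)).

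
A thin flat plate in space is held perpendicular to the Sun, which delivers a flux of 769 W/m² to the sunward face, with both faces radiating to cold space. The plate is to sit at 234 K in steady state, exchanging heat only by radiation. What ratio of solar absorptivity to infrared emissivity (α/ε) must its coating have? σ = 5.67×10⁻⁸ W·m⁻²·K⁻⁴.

α/ε ≈ 0.442

Balance: αS·A = εσ·2A·T⁴ ⇒ α/ε = 2σT⁴/S.
α/ε = 2·5.67×10⁻⁸·(234)⁴/769 = 2·5.67×10⁻⁸·2.998×10⁹/769.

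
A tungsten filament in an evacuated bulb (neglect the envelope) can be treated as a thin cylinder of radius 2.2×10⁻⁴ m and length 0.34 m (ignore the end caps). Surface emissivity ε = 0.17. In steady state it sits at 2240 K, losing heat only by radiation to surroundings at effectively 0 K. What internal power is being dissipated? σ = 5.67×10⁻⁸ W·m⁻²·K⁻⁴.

P ≈ 114 W

Steady state: P = εσA T⁴.
A = 2πrL = 4.700×10⁻⁴ m²; T⁴ = (2240)⁴ = 2.518×10¹³ K⁴.
P = 0.17 × 5.67×10⁻⁸ × 4.700×10⁻⁴ × 2.518×10¹³.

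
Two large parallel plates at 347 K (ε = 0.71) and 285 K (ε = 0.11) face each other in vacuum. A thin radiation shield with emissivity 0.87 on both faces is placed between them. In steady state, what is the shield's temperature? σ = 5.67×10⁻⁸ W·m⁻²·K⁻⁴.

In steady state the net flux on the hot side equals that on the cold side.
σ(T₁⁴−T_s⁴)/D₁ = σ(T_s⁴−T₂⁴)/D₂, with D₁ = 1/ε₁+1/ε_s−1 = 1.558, D₂ = 1/ε_s+1/ε₂−1 = 9.240.
Solve for T_s⁴: T_s⁴ = (D₂·T₁⁴ + D₁·T₂⁴)/(D₁+D₂) = 1.336×10¹⁰ K⁴.

T_s ≈ 340 K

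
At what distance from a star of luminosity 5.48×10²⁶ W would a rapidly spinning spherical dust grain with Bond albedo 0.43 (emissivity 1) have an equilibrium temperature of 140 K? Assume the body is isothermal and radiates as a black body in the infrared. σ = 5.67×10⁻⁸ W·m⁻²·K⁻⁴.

d ≈ 5.34×10¹¹ m

For an isothermal black-emitting sphere, (1−a)S·πr² = σ·4πr²·T⁴ ⇒ S = 4σT⁴/(1−a).
S = 4·5.67×10⁻⁸·(140)⁴/0.570 = 152.9 W/m².
Flux falls as S = L/(4πd²), so d = √(L/(4πS)) = √(5.48×10²⁶/(4π·152.9)).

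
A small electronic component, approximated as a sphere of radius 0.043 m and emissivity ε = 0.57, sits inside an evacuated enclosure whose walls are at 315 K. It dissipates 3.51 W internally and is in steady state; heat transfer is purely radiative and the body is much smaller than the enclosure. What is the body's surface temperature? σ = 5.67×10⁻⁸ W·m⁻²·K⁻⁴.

For a small grey body in a large enclosure, net radiated power = εσA(T⁴ − T_w⁴).
Steady state: P = εσA(T⁴ − T_w⁴) with A = 4πr² = 0.02324 m².
T⁴ = P/(εσA) + T_w⁴ = 3.51/(0.57·5.67×10⁻⁸·0.02324) + (315)⁴
    = 4.674×10⁹ + 9.846×10⁹ = 1.452×10¹⁰ K⁴.

T ≈ 347 K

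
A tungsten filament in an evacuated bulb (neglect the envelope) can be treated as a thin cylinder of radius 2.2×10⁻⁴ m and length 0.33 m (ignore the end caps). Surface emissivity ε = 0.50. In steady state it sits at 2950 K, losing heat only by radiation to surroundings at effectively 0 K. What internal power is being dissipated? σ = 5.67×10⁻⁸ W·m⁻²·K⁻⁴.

P ≈ 979 W

Steady state: P = εσA T⁴.
A = 2πrL = 4.562×10⁻⁴ m²; T⁴ = (2950)⁴ = 7.573×10¹³ K⁴.
P = 0.50 × 5.67×10⁻⁸ × 4.562×10⁻⁴ × 7.573×10¹³.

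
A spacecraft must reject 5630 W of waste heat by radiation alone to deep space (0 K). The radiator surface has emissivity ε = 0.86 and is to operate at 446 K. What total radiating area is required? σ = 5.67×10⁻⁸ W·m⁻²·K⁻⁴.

A ≈ 2.92 m²

P = εσA T⁴ ⇒ A = P/(εσT⁴).
T⁴ = 3.957×10¹⁰ K⁴.
A = 5630/(0.86 × 5.67×10⁻⁸ × 3.957×10¹⁰).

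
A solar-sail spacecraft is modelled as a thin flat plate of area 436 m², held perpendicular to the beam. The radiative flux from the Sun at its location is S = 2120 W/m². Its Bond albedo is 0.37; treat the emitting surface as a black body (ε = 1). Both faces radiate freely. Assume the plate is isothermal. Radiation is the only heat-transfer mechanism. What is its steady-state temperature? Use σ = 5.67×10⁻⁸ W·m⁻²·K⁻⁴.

T ≈ 329 K

At equilibrium, absorbed power = emitted power.
Absorbing cross-section = A = 436.0 m²; emitting surface = 2A = 872.0 m² (ratio 2).
(1−a)S·A_cross = εσ·A_surf·T⁴  ⇒  T⁴ = (1−a)S/(2σ).
T⁴ = 0.630·2120/(2·5.67×10⁻⁸) = 1.178×10¹⁰ K⁴.
T = (1.178×10¹⁰)^(1/4).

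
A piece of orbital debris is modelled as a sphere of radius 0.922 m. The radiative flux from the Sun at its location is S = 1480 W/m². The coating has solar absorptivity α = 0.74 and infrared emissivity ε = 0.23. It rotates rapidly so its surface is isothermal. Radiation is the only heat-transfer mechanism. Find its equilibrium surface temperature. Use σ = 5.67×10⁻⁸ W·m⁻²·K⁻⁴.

T ≈ 381 K

At equilibrium, absorbed power = emitted power.
Absorbing cross-section = πr² = 2.671 m²; emitting surface = 4πr² = 10.68 m² (ratio 4).
αS·A_cross = εσ·A_surf·T⁴  ⇒  T⁴ = αS/(ε·4σ).
T⁴ = 0.740·1480/(0.23·4·5.67×10⁻⁸) = 2.100×10¹⁰ K⁴.
T = (2.100×10¹⁰)^(1/4).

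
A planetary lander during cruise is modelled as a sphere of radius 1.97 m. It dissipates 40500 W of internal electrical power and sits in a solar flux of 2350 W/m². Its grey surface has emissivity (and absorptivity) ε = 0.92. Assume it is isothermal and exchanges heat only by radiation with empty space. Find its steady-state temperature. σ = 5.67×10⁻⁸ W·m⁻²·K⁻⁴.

T ≈ 403 K

At steady state, absorbed solar power + internal power = radiated power.
Absorbed: α·S·A_cross = 0.92·2350·12.19 = 26360 W (cross-section πr²).
Total input = 26360 + 40500 = 66860 W.
Radiated: εσ·A_surf·T⁴ with A_surf = 4πr² = 48.77 m².
T⁴ = 66860/(0.92·5.67×10⁻⁸·48.77) = 2.628×10¹⁰ K⁴.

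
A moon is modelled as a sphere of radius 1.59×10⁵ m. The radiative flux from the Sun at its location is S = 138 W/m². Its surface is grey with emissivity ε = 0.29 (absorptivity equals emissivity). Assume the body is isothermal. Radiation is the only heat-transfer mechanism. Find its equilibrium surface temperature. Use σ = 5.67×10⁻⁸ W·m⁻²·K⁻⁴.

At equilibrium, absorbed power = emitted power.
Absorbing cross-section = πr² = 7.942×10¹⁰ m²; emitting surface = 4πr² = 3.177×10¹¹ m² (ratio 4).
εS·A_cross = εσ·A_surf·T⁴  ⇒  T⁴ = S/(4σ)   (ε cancels).
T⁴ = 138/(4·5.67×10⁻⁸) = 6.085×10⁸ K⁴.
T = (6.085×10⁸)^(1/4).

T ≈ 157 K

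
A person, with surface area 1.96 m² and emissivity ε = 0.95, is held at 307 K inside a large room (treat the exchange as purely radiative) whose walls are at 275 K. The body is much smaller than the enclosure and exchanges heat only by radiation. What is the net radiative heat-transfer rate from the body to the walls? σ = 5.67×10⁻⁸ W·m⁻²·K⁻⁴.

P_net ≈ 334 W

For a small grey body in a large enclosure: P_net = εσA(T_body⁴ − T_wall⁴).
A = 1.96 m²; T_body⁴ − T_wall⁴ = 8.883×10⁹ − 5.719×10⁹ = 3.164×10⁹ K⁴.
|P_net| = 0.95·5.67×10⁻⁸·1.960·3.164×10⁹.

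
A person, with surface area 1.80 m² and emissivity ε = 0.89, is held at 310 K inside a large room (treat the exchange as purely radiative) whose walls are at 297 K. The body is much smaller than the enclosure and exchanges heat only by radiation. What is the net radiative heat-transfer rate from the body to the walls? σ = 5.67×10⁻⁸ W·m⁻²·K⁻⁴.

For a small grey body in a large enclosure: P_net = εσA(T_body⁴ − T_wall⁴).
A = 1.80 m²; T_body⁴ − T_wall⁴ = 9.235×10⁹ − 7.781×10⁹ = 1.454×10⁹ K⁴.
|P_net| = 0.89·5.67×10⁻⁸·1.800·1.454×10⁹.

P_net ≈ 132 W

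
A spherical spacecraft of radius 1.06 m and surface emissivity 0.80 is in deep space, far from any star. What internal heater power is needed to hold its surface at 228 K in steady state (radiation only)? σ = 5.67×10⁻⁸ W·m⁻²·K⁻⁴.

P ≈ 1730 W

P = εσ·4πr²·T⁴.
4πr² = 14.12 m²; T⁴ = 2.702×10⁹ K⁴.
P = 0.80·5.67×10⁻⁸·14.12·2.702×10⁹.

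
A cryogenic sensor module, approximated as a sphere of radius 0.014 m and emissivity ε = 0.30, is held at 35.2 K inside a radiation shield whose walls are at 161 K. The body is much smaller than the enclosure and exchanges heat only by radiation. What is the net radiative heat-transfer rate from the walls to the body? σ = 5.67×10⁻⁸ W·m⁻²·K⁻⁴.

P_net ≈ 0.0281 W

For a small grey body in a large enclosure: P_net = εσA(T_body⁴ − T_wall⁴).
A = 4πr² = 0.002463 m²; T_body⁴ − T_wall⁴ = 1.535×10⁶ − 6.719×10⁸ = -6.704×10⁸ K⁴.
|P_net| = 0.30·5.67×10⁻⁸·0.002463·6.704×10⁸.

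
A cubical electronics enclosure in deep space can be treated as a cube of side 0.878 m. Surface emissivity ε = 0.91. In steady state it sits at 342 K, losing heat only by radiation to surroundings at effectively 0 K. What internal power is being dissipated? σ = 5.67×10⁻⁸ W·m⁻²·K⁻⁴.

Steady state: P = εσA T⁴.
A = 6L² = 4.625 m²; T⁴ = (342)⁴ = 1.368×10¹⁰ K⁴.
P = 0.91 × 5.67×10⁻⁸ × 4.625 × 1.368×10¹⁰.

P ≈ 3260 W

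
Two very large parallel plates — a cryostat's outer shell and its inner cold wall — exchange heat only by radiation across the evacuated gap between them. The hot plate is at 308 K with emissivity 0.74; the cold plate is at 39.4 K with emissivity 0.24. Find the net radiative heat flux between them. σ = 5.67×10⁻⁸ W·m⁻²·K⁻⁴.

q ≈ 113 W/m²

For two infinite grey parallel plates, q = σ(T₁⁴ − T₂⁴)/(1/ε₁ + 1/ε₂ − 1).
T₁⁴ − T₂⁴ = 8.999×10⁹ − 2.410×10⁶ = 8.997×10⁹ K⁴.
1/ε₁ + 1/ε₂ − 1 = 1.351 + 4.167 − 1 = 4.518.
q = 5.67×10⁻⁸ × 8.997×10⁹ / 4.518.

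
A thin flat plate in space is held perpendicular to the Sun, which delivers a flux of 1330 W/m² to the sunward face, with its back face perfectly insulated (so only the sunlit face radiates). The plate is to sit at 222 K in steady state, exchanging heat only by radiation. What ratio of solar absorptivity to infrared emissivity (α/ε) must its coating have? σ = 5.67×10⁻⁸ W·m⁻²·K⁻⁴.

α/ε ≈ 0.104

Balance: αS·A = εσ·1A·T⁴ ⇒ α/ε = σT⁴/S.
α/ε = 5.67×10⁻⁸·(222)⁴/1330 = 5.67×10⁻⁸·2.429×10⁹/1330.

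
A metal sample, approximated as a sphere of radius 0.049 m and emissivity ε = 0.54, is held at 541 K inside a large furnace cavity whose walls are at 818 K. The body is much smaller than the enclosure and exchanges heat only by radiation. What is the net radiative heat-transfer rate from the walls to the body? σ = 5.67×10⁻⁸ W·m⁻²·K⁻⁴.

P_net ≈ 334 W

For a small grey body in a large enclosure: P_net = εσA(T_body⁴ − T_wall⁴).
A = 4πr² = 0.03017 m²; T_body⁴ − T_wall⁴ = 8.566×10¹⁰ − 4.477×10¹¹ = -3.621×10¹¹ K⁴.
|P_net| = 0.54·5.67×10⁻⁸·0.03017·3.621×10¹¹.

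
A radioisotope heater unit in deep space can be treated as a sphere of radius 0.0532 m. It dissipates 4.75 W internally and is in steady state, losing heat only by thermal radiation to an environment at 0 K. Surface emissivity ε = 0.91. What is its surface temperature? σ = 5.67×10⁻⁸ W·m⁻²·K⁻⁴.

T ≈ 226 K

Steady state: internal power = radiated power, P = εσA T⁴.
Radiating area A = 4πr² = 0.03557 m².
T⁴ = P/(εσA) = 4.75/(0.91·5.67×10⁻⁸·0.03557) = 2.588×10⁹ K⁴.
T = (2.588×10⁹)^(1/4).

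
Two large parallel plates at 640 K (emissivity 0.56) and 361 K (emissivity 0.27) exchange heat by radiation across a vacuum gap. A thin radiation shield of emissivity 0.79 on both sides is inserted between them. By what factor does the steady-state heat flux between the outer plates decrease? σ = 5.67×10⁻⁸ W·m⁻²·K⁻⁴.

factor ≈ 1.34

Without shield: q₀ = σΔ(T⁴)/(1/ε₁+1/ε₂−1) with denominator 4.489.
With shield the two gaps are in series; the resistances add: (1/ε₁+1/ε_s−1)+(1/ε_s+1/ε₂−1) = 2.052+3.970 = 6.021.
Heat-flux ratio q₀/q = 6.021/4.489.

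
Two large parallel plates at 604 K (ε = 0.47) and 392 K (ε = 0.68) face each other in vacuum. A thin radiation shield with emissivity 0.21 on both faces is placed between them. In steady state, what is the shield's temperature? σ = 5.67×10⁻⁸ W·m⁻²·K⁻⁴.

In steady state the net flux on the hot side equals that on the cold side.
σ(T₁⁴−T_s⁴)/D₁ = σ(T_s⁴−T₂⁴)/D₂, with D₁ = 1/ε₁+1/ε_s−1 = 5.890, D₂ = 1/ε_s+1/ε₂−1 = 5.232.
Solve for T_s⁴: T_s⁴ = (D₂·T₁⁴ + D₁·T₂⁴)/(D₁+D₂) = 7.512×10¹⁰ K⁴.

T_s ≈ 524 K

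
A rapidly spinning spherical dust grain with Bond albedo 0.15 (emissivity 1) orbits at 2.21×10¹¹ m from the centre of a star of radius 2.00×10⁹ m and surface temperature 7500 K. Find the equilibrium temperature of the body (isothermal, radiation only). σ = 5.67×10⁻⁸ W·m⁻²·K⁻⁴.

The star's surface emits σT_*⁴; at distance d the flux is S = σT_*⁴(R_*/d)².
S = 5.67×10⁻⁸·(7500)⁴·(2.00×10⁹/2.21×10¹¹)² = 14690 W/m².
For an isothermal sphere T⁴ = (1−a)S/(4σ) = 5.507×10¹⁰ K⁴.

T ≈ 484 K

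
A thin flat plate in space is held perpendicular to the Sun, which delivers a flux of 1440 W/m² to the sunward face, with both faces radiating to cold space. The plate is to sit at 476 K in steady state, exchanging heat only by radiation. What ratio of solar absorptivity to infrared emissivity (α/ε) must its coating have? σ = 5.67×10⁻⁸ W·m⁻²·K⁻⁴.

Balance: αS·A = εσ·2A·T⁴ ⇒ α/ε = 2σT⁴/S.
α/ε = 2·5.67×10⁻⁸·(476)⁴/1440 = 2·5.67×10⁻⁸·5.134×10¹⁰/1440.

α/ε ≈ 4.04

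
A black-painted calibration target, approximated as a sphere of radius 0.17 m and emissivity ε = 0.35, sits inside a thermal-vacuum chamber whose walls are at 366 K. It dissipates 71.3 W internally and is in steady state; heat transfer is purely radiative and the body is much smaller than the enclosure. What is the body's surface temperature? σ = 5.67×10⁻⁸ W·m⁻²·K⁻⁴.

For a small grey body in a large enclosure, net radiated power = εσA(T⁴ − T_w⁴).
Steady state: P = εσA(T⁴ − T_w⁴) with A = 4πr² = 0.3632 m².
T⁴ = P/(εσA) + T_w⁴ = 71.3/(0.35·5.67×10⁻⁸·0.3632) + (366)⁴
    = 9.893×10⁹ + 1.794×10¹⁰ = 2.784×10¹⁰ K⁴.

T ≈ 408 K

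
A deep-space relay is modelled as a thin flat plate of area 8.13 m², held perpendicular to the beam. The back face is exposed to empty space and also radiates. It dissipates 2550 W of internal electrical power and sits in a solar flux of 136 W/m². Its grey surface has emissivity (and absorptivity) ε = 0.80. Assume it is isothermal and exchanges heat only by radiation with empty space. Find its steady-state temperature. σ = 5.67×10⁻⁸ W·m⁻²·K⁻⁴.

At steady state, absorbed solar power + internal power = radiated power.
Absorbed: α·S·A_cross = 0.80·136·8.130 = 884.5 W (cross-section A).
Total input = 884.5 + 2550 = 3435 W.
Radiated: εσ·A_surf·T⁴ with A_surf = 2A = 16.26 m².
T⁴ = 3435/(0.80·5.67×10⁻⁸·16.26) = 4.657×10⁹ K⁴.

T ≈ 261 K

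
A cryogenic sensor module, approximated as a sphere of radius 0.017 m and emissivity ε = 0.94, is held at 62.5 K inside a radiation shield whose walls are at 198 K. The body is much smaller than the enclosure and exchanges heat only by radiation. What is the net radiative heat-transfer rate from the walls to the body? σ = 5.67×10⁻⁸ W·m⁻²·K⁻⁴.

P_net ≈ 0.295 W

For a small grey body in a large enclosure: P_net = εσA(T_body⁴ − T_wall⁴).
A = 4πr² = 0.003632 m²; T_body⁴ − T_wall⁴ = 1.526×10⁷ − 1.537×10⁹ = -1.522×10⁹ K⁴.
|P_net| = 0.94·5.67×10⁻⁸·0.003632·1.522×10⁹.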